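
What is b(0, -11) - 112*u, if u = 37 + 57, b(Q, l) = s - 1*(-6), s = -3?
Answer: -10525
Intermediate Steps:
b(Q, l) = 3 (b(Q, l) = -3 - 1*(-6) = -3 + 6 = 3)
u = 94
b(0, -11) - 112*u = 3 - 112*94 = 3 - 10528 = -10525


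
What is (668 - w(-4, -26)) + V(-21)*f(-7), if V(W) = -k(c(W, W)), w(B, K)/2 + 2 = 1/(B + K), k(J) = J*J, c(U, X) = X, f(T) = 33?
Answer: -208214/15 ≈ -13881.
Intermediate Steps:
k(J) = J²
w(B, K) = -4 + 2/(B + K)
V(W) = -W²
(668 - w(-4, -26)) + V(-21)*f(-7) = (668 - 2*(1 - 2*(-4) - 2*(-26))/(-4 - 26)) - 1*(-21)²*33 = (668 - 2*(1 + 8 + 52)/(-30)) - 1*441*33 = (668 - 2*(-1)*61/30) - 441*33 = (668 - 1*(-61/15)) - 14553 = (668 + 61/15) - 14553 = 10081/15 - 14553 = -208214/15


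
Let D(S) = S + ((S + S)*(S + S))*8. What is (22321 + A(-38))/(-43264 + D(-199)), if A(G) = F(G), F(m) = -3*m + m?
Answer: 22397/1223769 ≈ 0.018302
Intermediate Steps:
F(m) = -2*m
A(G) = -2*G
D(S) = S + 32*S**2 (D(S) = S + ((2*S)*(2*S))*8 = S + (4*S**2)*8 = S + 32*S**2)
(22321 + A(-38))/(-43264 + D(-199)) = (22321 - 2*(-38))/(-43264 - 199*(1 + 32*(-199))) = (22321 + 76)/(-43264 - 199*(1 - 6368)) = 22397/(-43264 - 199*(-6367)) = 22397/(-43264 + 1267033) = 22397/1223769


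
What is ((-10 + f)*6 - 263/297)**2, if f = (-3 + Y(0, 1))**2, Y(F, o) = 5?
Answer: 120012025/88209 ≈ 1360.5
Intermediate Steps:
f = 4 (f = (-3 + 5)**2 = 2**2 = 4)
((-10 + f)*6 - 263/297)**2 = ((-10 + 4)*6 - 263/297)**2 = (-6*6 - 263*1/297)**2 = (-36 - 263/297)**2 = (-10955/297)**2 = 120012025/88209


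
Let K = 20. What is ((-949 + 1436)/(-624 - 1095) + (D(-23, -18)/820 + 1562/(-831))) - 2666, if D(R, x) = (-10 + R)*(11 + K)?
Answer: -1042281110809/390453660 ≈ -2669.4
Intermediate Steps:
D(R, x) = -310 + 31*R (D(R, x) = (-10 + R)*(11 + 20) = (-10 + R)*31 = -310 + 31*R)
((-949 + 1436)/(-624 - 1095) + (D(-23, -18)/820 + 1562/(-831))) - 2666 = ((-949 + 1436)/(-624 - 1095) + ((-310 + 31*(-23))/820 + 1562/(-831))) - 2666 = (487/(-1719) + ((-310 - 713)*(1/820) + 1562*(-1/831))) - 2666 = (487*(-1/1719) + (-1023*1/820 - 1562/831)) - 2666 = (-487/1719 + (-1023/820 - 1562/831)) - 2666 = (-487/1719 - 2130953/681420) - 2666 = -1331653249/390453660 - 2666 = -1042281110809/390453660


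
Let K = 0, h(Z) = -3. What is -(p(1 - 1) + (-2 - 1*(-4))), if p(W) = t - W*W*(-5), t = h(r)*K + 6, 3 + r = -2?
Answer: -8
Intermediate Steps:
r = -5 (r = -3 - 2 = -5)
t = 6 (t = -3*0 + 6 = 0 + 6 = 6)
p(W) = 6 + 5*W² (p(W) = 6 - W*W*(-5) = 6 - W²*(-5) = 6 - (-5)*W² = 6 + 5*W²)
-(p(1 - 1) + (-2 - 1*(-4))) = -((6 + 5*(1 - 1)²) + (-2 - 1*(-4))) = -((6 + 5*0²) + (-2 + 4)) = -((6 + 5*0) + 2) = -((6 + 0) + 2) = -(6 + 2) = -1*8 = -8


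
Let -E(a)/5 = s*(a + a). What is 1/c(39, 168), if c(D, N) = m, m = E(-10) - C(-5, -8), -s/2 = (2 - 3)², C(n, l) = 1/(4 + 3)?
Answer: -7/1401 ≈ -0.0049964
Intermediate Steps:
C(n, l) = ⅐ (C(n, l) = 1/7 = ⅐)
s = -2 (s = -2*(2 - 3)² = -2*(-1)² = -2*1 = -2)
E(a) = 20*a (E(a) = -(-10)*(a + a) = -(-10)*2*a = -(-20)*a = 20*a)
m = -1401/7 (m = 20*(-10) - 1*⅐ = -200 - ⅐ = -1401/7 ≈ -200.14)
c(D, N) = -1401/7
1/c(39, 168) = 1/(-1401/7) = -7/1401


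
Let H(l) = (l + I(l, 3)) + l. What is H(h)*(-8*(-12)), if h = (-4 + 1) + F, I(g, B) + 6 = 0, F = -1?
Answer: -1344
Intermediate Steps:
I(g, B) = -6 (I(g, B) = -6 + 0 = -6)
h = -4 (h = (-4 + 1) - 1 = -3 - 1 = -4)
H(l) = -6 + 2*l (H(l) = (l - 6) + l = (-6 + l) + l = -6 + 2*l)
H(h)*(-8*(-12)) = (-6 + 2*(-4))*(-8*(-12)) = (-6 - 8)*96 = -14*96 = -1344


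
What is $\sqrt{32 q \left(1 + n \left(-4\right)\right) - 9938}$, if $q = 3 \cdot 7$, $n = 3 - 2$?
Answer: $i \sqrt{11954} \approx 109.33 i$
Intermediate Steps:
$n = 1$ ($n = 3 - 2 = 1$)
$q = 21$
$\sqrt{32 q \left(1 + n \left(-4\right)\right) - 9938} = \sqrt{32 \cdot 21 \left(1 + 1 \left(-4\right)\right) - 9938} = \sqrt{672 \left(1 - 4\right) - 9938} = \sqrt{672 \left(-3\right) - 9938} = \sqrt{-2016 - 9938} = \sqrt{-11954} = i \sqrt{11954}$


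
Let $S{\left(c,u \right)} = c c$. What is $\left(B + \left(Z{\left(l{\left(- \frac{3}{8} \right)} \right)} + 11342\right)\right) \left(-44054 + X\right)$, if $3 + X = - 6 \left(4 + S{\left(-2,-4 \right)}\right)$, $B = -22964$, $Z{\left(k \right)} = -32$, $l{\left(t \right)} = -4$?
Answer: $513999670$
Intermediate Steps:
$S{\left(c,u \right)} = c^{2}$
$X = -51$ ($X = -3 - 6 \left(4 + \left(-2\right)^{2}\right) = -3 - 6 \left(4 + 4\right) = -3 - 48 = -51$)
$\left(B + \left(Z{\left(l{\left(- \frac{3}{8} \right)} \right)} + 11342\right)\right) \left(-44054 + X\right) = \left(-22964 + \left(-32 + 11342\right)\right) \left(-44054 - 51\right) = \left(-22964 + 11310\right) \left(-44105\right) = \left(-11654\right) \left(-44105\right) = 513999670$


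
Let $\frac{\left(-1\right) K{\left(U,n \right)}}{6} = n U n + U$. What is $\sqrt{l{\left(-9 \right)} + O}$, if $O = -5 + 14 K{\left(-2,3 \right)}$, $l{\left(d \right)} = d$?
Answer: $7 \sqrt{34} \approx 40.817$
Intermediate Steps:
$K{\left(U,n \right)} = - 6 U - 6 U n^{2}$ ($K{\left(U,n \right)} = - 6 \left(n U n + U\right) = - 6 \left(U n n + U\right) = - 6 \left(U n^{2} + U\right) = - 6 \left(U + U n^{2}\right) = - 6 U - 6 U n^{2}$)
$O = 1675$ ($O = -5 + 14 \left(\left(-6\right) \left(-2\right) \left(1 + 3^{2}\right)\right) = -5 + 14 \left(\left(-6\right) \left(-2\right) \left(1 + 9\right)\right) = -5 + 14 \left(\left(-6\right) \left(-2\right) 10\right) = -5 + 14 \cdot 120 = -5 + 1680 = 1675$)
$\sqrt{l{\left(-9 \right)} + O} = \sqrt{-9 + 1675} = \sqrt{1666} = 7 \sqrt{34}$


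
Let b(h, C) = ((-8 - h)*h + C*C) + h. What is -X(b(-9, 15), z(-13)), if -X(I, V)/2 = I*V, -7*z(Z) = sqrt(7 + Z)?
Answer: -414*I*sqrt(6)/7 ≈ -144.87*I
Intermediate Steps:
b(h, C) = h + C**2 + h*(-8 - h) (b(h, C) = (h*(-8 - h) + C**2) + h = (C**2 + h*(-8 - h)) + h = h + C**2 + h*(-8 - h))
z(Z) = -sqrt(7 + Z)/7
X(I, V) = -2*I*V
-X(b(-9, 15), z(-13)) = -(-2)*(15**2 - 1*(-9)**2 - 7*(-9))*(-sqrt(7 - 13)/7) = -(-2)*(225 - 1*81 + 63)*(-I*sqrt(6)/7) = -(-2)*(225 - 81 + 63)*(-I*sqrt(6)/7) = -(-2)*207*(-I*sqrt(6)/7) = -414*I*sqrt(6)/7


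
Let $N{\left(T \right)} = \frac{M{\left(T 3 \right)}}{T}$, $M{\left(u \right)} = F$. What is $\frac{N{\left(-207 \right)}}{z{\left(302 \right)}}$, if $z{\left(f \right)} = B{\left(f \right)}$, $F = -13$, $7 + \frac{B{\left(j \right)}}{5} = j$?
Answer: $\frac{13}{305325} \approx 4.2578 \cdot 10^{-5}$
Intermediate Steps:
$B{\left(j \right)} = -35 + 5 j$
$z{\left(f \right)} = -35 + 5 f$
$M{\left(u \right)} = -13$
$N{\left(T \right)} = - \frac{13}{T}$
$\frac{N{\left(-207 \right)}}{z{\left(302 \right)}} = \frac{\left(-13\right) \frac{1}{-207}}{-35 + 5 \cdot 302} = \frac{\left(-13\right) \left(- \frac{1}{207}\right)}{-35 + 1510} = \frac{13}{207 \cdot 1475} = \frac{13}{207} \cdot \frac{1}{1475} = \frac{13}{305325}$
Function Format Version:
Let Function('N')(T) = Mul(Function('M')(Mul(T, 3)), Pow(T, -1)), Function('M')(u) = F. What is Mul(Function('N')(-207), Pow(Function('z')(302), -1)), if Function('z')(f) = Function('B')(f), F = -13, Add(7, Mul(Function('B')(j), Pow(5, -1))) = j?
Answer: Rational(13, 305325) ≈ 4.2578e-5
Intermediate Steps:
Function('B')(j) = Add(-35, Mul(5, j))
Function('z')(f) = Add(-35, Mul(5, f))
Function('M')(u) = -13
Function('N')(T) = Mul(-13, Pow(T, -1))
Mul(Function('N')(-207), Pow(Function('z')(302), -1)) = Mul(Mul(-13, Pow(-207, -1)), Pow(Add(-35, Mul(5, 302)), -1)) = Mul(Mul(-13, Rational(-1, 207)), Pow(Add(-35, 1510), -1)) = Mul(Rational(13, 207), Pow(1475, -1)) = Mul(Rational(13, 207), Rational(1, 1475)) = Rational(13, 305325)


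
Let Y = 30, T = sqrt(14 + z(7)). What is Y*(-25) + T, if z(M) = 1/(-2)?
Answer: -750 + 3*sqrt(6)/2 ≈ -746.33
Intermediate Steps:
z(M) = -1/2
T = 3*sqrt(6)/2 (T = sqrt(14 - 1/2) = sqrt(27/2) = 3*sqrt(6)/2 ≈ 3.6742)
Y*(-25) + T = 30*(-25) + 3*sqrt(6)/2 = -750 + 3*sqrt(6)/2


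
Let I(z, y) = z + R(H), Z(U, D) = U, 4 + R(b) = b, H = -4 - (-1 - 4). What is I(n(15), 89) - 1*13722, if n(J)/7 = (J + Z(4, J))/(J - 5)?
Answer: -137117/10 ≈ -13712.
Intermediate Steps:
H = 1 (H = -4 - 1*(-5) = -4 + 5 = 1)
R(b) = -4 + b
n(J) = 7*(4 + J)/(-5 + J) (n(J) = 7*((J + 4)/(J - 5)) = 7*((4 + J)/(-5 + J)) = 7*(4 + J)/(-5 + J))
I(z, y) = -3 + z (I(z, y) = z + (-4 + 1) = z - 3 = -3 + z)
I(n(15), 89) - 1*13722 = (-3 + 7*(4 + 15)/(-5 + 15)) - 1*13722 = (-3 + 7*19/10) - 13722 = (-3 + 7*(⅒)*19) - 13722 = (-3 + 133/10) - 13722 = 103/10 - 13722 = -137117/10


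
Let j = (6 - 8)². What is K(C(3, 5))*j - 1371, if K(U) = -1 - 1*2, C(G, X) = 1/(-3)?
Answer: -1383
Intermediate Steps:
C(G, X) = -⅓
j = 4 (j = (-2)² = 4)
K(U) = -3 (K(U) = -1 - 2 = -3)
K(C(3, 5))*j - 1371 = -3*4 - 1371 = -12 - 1371 = -1383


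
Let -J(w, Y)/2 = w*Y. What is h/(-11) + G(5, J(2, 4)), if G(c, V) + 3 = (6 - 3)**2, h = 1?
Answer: 65/11 ≈ 5.9091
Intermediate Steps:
J(w, Y) = -2*Y*w (J(w, Y) = -2*w*Y = -2*Y*w)
G(c, V) = 6 (G(c, V) = -3 + (6 - 3)**2 = -3 + 3**2 = -3 + 9 = 6)
h/(-11) + G(5, J(2, 4)) = 1/(-11) + 6 = 1*(-1/11) + 6 = -1/11 + 6 = 65/11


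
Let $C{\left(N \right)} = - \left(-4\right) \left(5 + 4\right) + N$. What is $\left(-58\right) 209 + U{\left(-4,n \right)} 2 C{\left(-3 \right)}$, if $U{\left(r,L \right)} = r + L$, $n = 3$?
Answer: $-12188$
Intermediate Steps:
$U{\left(r,L \right)} = L + r$
$C{\left(N \right)} = 36 + N$ ($C{\left(N \right)} = - \left(-4\right) 9 + N = \left(-1\right) \left(-36\right) + N = 36 + N$)
$\left(-58\right) 209 + U{\left(-4,n \right)} 2 C{\left(-3 \right)} = \left(-58\right) 209 + \left(3 - 4\right) 2 \left(36 - 3\right) = -12122 + \left(-1\right) 2 \cdot 33 = -12122 - 66 = -12188$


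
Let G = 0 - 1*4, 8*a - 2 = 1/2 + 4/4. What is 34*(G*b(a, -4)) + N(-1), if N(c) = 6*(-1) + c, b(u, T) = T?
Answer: 537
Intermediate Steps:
a = 7/16 (a = ¼ + (1/2 + 4/4)/8 = ¼ + (1*(½) + 4*(¼))/8 = ¼ + (½ + 1)/8 = ¼ + (⅛)*(3/2) = ¼ + 3/16 = 7/16 ≈ 0.43750)
G = -4 (G = 0 - 4 = -4)
N(c) = -6 + c
34*(G*b(a, -4)) + N(-1) = 34*(-4*(-4)) + (-6 - 1) = 34*16 - 7 = 544 - 7 = 537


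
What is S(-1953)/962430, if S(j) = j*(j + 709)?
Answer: 57846/22915 ≈ 2.5244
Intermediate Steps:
S(j) = j*(709 + j)
S(-1953)/962430 = -1953*(709 - 1953)/962430 = -1953*(-1244)*(1/962430) = 2429532*(1/962430) = 57846/22915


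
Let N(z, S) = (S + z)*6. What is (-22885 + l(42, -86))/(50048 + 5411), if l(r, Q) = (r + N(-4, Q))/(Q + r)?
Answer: -503221/1220098 ≈ -0.41244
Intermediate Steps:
N(z, S) = 6*S + 6*z
l(r, Q) = (-24 + r + 6*Q)/(Q + r) (l(r, Q) = (r + (6*Q + 6*(-4)))/(Q + r) = (r + (6*Q - 24))/(Q + r) = (r + (-24 + 6*Q))/(Q + r) = (-24 + r + 6*Q)/(Q + r))
(-22885 + l(42, -86))/(50048 + 5411) = (-22885 + (-24 + 42 + 6*(-86))/(-86 + 42))/(50048 + 5411) = (-22885 + (-24 + 42 - 516)/(-44))/55459 = (-22885 - 1/44*(-498))*(1/55459) = (-22885 + 249/22)*(1/55459) = -503221/22*1/55459 = -503221/1220098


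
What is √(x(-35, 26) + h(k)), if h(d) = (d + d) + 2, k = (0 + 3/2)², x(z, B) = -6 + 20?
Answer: √82/2 ≈ 4.5277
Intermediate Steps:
x(z, B) = 14
k = 9/4 (k = (0 + 3*(½))² = (0 + 3/2)² = (3/2)² = 9/4 ≈ 2.2500)
h(d) = 2 + 2*d (h(d) = 2*d + 2 = 2 + 2*d)
√(x(-35, 26) + h(k)) = √(14 + (2 + 2*(9/4))) = √(14 + (2 + 9/2)) = √(14 + 13/2) = √(41/2) = √82/2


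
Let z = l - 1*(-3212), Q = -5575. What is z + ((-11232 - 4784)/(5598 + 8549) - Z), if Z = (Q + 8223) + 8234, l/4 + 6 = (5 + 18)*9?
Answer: -13878474/2021 ≈ -6867.1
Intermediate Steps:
l = 804 (l = -24 + 4*((5 + 18)*9) = -24 + 4*(23*9) = -24 + 4*207 = -24 + 828 = 804)
Z = 10882 (Z = (-5575 + 8223) + 8234 = 2648 + 8234 = 10882)
z = 4016 (z = 804 - 1*(-3212) = 804 + 3212 = 4016)
z + ((-11232 - 4784)/(5598 + 8549) - Z) = 4016 + ((-11232 - 4784)/(5598 + 8549) - 1*10882) = 4016 + (-16016/14147 - 10882) = 4016 + (-16016*1/14147 - 10882) = 4016 + (-2288/2021 - 10882) = 4016 - 21994810/2021 = -13878474/2021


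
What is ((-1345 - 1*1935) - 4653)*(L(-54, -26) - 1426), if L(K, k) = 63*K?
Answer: 38300524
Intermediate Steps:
((-1345 - 1*1935) - 4653)*(L(-54, -26) - 1426) = ((-1345 - 1*1935) - 4653)*(63*(-54) - 1426) = ((-1345 - 1935) - 4653)*(-3402 - 1426) = (-3280 - 4653)*(-4828) = -7933*(-4828) = 38300524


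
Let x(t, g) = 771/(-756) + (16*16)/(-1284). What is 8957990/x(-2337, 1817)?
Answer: -48308648472/6575 ≈ -7.3473e+6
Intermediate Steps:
x(t, g) = -32875/26964 (x(t, g) = 771*(-1/756) + 256*(-1/1284) = -257/252 - 64/321 = -32875/26964)
8957990/x(-2337, 1817) = 8957990/(-32875/26964) = 8957990*(-26964/32875) = -48308648472/6575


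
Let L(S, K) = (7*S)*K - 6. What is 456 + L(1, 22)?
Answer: 604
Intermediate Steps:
L(S, K) = -6 + 7*K*S (L(S, K) = 7*K*S - 6 = -6 + 7*K*S)
456 + L(1, 22) = 456 + (-6 + 7*22*1) = 456 + (-6 + 154) = 456 + 148 = 604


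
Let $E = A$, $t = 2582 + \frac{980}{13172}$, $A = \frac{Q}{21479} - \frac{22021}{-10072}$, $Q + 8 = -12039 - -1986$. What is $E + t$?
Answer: $\frac{1840683475226679}{712396054984} \approx 2583.8$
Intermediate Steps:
$Q = -10061$ ($Q = -8 - 10053 = -10061$)
$A = \frac{371654667}{216336488}$ ($A = - \frac{10061}{21479} - \frac{22021}{-10072} = \left(-10061\right) \frac{1}{21479} - - \frac{22021}{10072} = - \frac{10061}{21479} + \frac{22021}{10072} = \frac{371654667}{216336488} \approx 1.7179$)
$t = \frac{8502771}{3293}$ ($t = 2582 + 980 \cdot \frac{1}{13172} = 2582 + \frac{245}{3293} = \frac{8502771}{3293} \approx 2582.1$)
$E = \frac{371654667}{216336488} \approx 1.7179$
$E + t = \frac{371654667}{216336488} + \frac{8502771}{3293} = \frac{1840683475226679}{712396054984}$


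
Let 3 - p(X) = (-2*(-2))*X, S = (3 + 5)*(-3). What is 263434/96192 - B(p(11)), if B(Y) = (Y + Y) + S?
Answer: 5229893/48096 ≈ 108.74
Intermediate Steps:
S = -24 (S = 8*(-3) = -24)
p(X) = 3 - 4*X (p(X) = 3 - (-2*(-2))*X = 3 - 4*X)
B(Y) = -24 + 2*Y (B(Y) = (Y + Y) - 24 = 2*Y - 24 = -24 + 2*Y)
263434/96192 - B(p(11)) = 263434/96192 - (-24 + 2*(3 - 4*11)) = 263434*(1/96192) - (-24 + 2*(3 - 44)) = 131717/48096 - (-24 + 2*(-41)) = 131717/48096 - (-24 - 82) = 131717/48096 - 1*(-106) = 131717/48096 + 106 = 5229893/48096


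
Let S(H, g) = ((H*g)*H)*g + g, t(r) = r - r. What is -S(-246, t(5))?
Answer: 0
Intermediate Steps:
t(r) = 0
S(H, g) = g + H²*g² (S(H, g) = (g*H²)*g + g = H²*g² + g = g + H²*g²)
-S(-246, t(5)) = -0*(1 + 0*(-246)²) = -0*(1 + 0*60516) = -0*(1 + 0) = -0 = -1*0 = 0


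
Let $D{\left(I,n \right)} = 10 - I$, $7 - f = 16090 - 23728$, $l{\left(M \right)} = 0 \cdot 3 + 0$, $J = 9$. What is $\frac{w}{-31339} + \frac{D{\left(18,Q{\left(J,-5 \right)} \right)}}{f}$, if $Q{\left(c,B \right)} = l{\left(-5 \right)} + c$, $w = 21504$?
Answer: $- \frac{2138296}{3111515} \approx -0.68722$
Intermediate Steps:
$l{\left(M \right)} = 0$ ($l{\left(M \right)} = 0 + 0 = 0$)
$Q{\left(c,B \right)} = c$ ($Q{\left(c,B \right)} = 0 + c = c$)
$f = 7645$ ($f = 7 - \left(16090 - 23728\right) = 7 - -7638 = 7 + 7638 = 7645$)
$\frac{w}{-31339} + \frac{D{\left(18,Q{\left(J,-5 \right)} \right)}}{f} = \frac{21504}{-31339} + \frac{10 - 18}{7645} = 21504 \left(- \frac{1}{31339}\right) + \left(10 - 18\right) \frac{1}{7645} = - \frac{3072}{4477} - \frac{8}{7645} = - \frac{2138296}{3111515}$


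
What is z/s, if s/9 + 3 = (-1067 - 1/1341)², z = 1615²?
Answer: 521146829025/2047320604261 ≈ 0.25455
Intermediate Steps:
z = 2608225
s = 2047320604261/199809 (s = -27 + 9*(-1067 - 1/1341)² = -27 + 9*(-1430848/1341)² = -27 + 9*(2047325999104/1798281) = -27 + 2047325999104/199809 = 2047320604261/199809 ≈ 1.0246e+7)
z/s = 2608225/(2047320604261/199809) = 2608225*(199809/2047320604261) = 521146829025/2047320604261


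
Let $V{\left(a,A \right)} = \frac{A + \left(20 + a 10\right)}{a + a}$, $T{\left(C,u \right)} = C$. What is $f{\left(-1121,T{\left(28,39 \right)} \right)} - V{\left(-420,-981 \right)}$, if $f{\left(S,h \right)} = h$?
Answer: $\frac{18359}{840} \approx 21.856$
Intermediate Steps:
$V{\left(a,A \right)} = \frac{20 + A + 10 a}{2 a}$ ($V{\left(a,A \right)} = \frac{A + \left(20 + 10 a\right)}{2 a} = \left(20 + A + 10 a\right) \frac{1}{2 a} = \frac{20 + A + 10 a}{2 a}$)
$f{\left(-1121,T{\left(28,39 \right)} \right)} - V{\left(-420,-981 \right)} = 28 - \frac{20 - 981 + 10 \left(-420\right)}{2 \left(-420\right)} = 28 - \frac{1}{2} \left(- \frac{1}{420}\right) \left(20 - 981 - 4200\right) = 28 - \frac{1}{2} \left(- \frac{1}{420}\right) \left(-5161\right) = 28 - \frac{5161}{840} = \frac{18359}{840}$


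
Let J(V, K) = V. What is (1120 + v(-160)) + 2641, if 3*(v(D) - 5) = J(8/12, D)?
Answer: 33896/9 ≈ 3766.2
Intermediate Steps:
v(D) = 47/9 (v(D) = 5 + (8/12)/3 = 5 + (8*(1/12))/3 = 5 + (1/3)*(2/3) = 5 + 2/9 = 47/9)
(1120 + v(-160)) + 2641 = (1120 + 47/9) + 2641 = 10127/9 + 2641 = 33896/9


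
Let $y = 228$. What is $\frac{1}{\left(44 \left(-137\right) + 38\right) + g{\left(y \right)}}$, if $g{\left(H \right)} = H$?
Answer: $- \frac{1}{5762} \approx -0.00017355$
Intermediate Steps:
$\frac{1}{\left(44 \left(-137\right) + 38\right) + g{\left(y \right)}} = \frac{1}{\left(44 \left(-137\right) + 38\right) + 228} = \frac{1}{\left(-6028 + 38\right) + 228} = \frac{1}{-5990 + 228} = \frac{1}{-5762} = - \frac{1}{5762}$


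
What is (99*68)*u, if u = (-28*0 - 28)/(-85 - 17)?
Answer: 1848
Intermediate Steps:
u = 14/51 (u = (0 - 28)/(-102) = -28*(-1/102) = 14/51 ≈ 0.27451)
(99*68)*u = (99*68)*(14/51) = 6732*(14/51) = 1848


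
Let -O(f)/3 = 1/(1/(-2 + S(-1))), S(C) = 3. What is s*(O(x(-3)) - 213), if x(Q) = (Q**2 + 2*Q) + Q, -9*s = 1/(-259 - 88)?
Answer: -24/347 ≈ -0.069164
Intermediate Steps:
s = 1/3123 (s = -1/(9*(-259 - 88)) = -1/9/(-347) = -1/9*(-1/347) = 1/3123 ≈ 0.00032020)
x(Q) = Q**2 + 3*Q
O(f) = -3 (O(f) = -3/(1/(-2 + 3)) = -3/(1/1) = -3/1 = -3*1 = -3)
s*(O(x(-3)) - 213) = (-3 - 213)/3123 = (1/3123)*(-216) = -24/347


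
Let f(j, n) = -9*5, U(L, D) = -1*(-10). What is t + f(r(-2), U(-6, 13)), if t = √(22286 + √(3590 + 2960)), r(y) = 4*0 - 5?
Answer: -45 + √(22286 + 5*√262) ≈ 104.56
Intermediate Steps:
U(L, D) = 10
r(y) = -5 (r(y) = 0 - 5 = -5)
f(j, n) = -45
t = √(22286 + 5*√262) (t = √(22286 + √6550) = √(22286 + 5*√262) ≈ 149.56)
t + f(r(-2), U(-6, 13)) = √(22286 + 5*√262) - 45 = -45 + √(22286 + 5*√262)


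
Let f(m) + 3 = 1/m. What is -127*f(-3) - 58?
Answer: 1096/3 ≈ 365.33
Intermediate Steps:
f(m) = -3 + 1/m
-127*f(-3) - 58 = -127*(-3 + 1/(-3)) - 58 = -127*(-3 - ⅓) - 58 = -127*(-10/3) - 58 = 1270/3 - 58 = 1096/3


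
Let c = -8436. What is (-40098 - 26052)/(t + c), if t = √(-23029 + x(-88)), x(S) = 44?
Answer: 558041400/71189081 + 66150*I*√22985/71189081 ≈ 7.8389 + 0.14088*I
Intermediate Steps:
t = I*√22985 (t = √(-23029 + 44) = √(-22985) = I*√22985 ≈ 151.61*I)
(-40098 - 26052)/(t + c) = (-40098 - 26052)/(I*√22985 - 8436) = -66150/(-8436 + I*√22985)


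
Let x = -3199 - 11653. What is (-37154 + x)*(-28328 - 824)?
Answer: 1516078912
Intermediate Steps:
x = -14852
(-37154 + x)*(-28328 - 824) = (-37154 - 14852)*(-28328 - 824) = -52006*(-29152) = 1516078912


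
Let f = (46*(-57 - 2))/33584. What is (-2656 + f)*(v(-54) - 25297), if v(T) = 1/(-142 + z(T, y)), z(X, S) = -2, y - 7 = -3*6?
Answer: 162470808677021/2418048 ≈ 6.7191e+7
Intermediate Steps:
y = -11 (y = 7 - 3*6 = 7 - 18 = -11)
f = -1357/16792 (f = (46*(-59))*(1/33584) = -2714*1/33584 = -1357/16792 ≈ -0.080812)
v(T) = -1/144 (v(T) = 1/(-142 - 2) = 1/(-144) = -1/144)
(-2656 + f)*(v(-54) - 25297) = (-2656 - 1357/16792)*(-1/144 - 25297) = -44600909/16792*(-3642769/144) = 162470808677021/2418048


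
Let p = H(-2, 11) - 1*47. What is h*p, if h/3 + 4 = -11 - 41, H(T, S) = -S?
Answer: 9744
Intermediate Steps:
h = -168 (h = -12 + 3*(-11 - 41) = -12 + 3*(-52) = -12 - 156 = -168)
p = -58 (p = -1*11 - 1*47 = -11 - 47 = -58)
h*p = -168*(-58) = 9744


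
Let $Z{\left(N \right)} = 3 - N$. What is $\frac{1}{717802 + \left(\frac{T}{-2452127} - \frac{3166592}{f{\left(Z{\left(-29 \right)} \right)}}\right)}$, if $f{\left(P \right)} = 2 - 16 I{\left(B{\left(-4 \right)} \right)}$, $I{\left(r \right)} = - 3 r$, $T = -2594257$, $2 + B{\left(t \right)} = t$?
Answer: $\frac{2452127}{1787294209255} \approx 1.372 \cdot 10^{-6}$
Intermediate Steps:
$B{\left(t \right)} = -2 + t$
$f{\left(P \right)} = -286$ ($f{\left(P \right)} = 2 - 16 \left(- 3 \left(-2 - 4\right)\right) = 2 - 16 \left(\left(-3\right) \left(-6\right)\right) = 2 - 288 = -286$)
$\frac{1}{717802 + \left(\frac{T}{-2452127} - \frac{3166592}{f{\left(Z{\left(-29 \right)} \right)}}\right)} = \frac{1}{717802 - \left(-11072 - \frac{2594257}{2452127}\right)} = \frac{1}{717802 - - \frac{27152544401}{2452127}} = \frac{1}{717802 + \left(\frac{2594257}{2452127} + 11072\right)} = \frac{1}{717802 + \frac{27152544401}{2452127}} = \frac{1}{\frac{1787294209255}{2452127}} = \frac{2452127}{1787294209255}$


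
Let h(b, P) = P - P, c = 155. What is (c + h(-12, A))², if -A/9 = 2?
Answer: 24025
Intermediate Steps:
A = -18 (A = -9*2 = -18)
h(b, P) = 0
(c + h(-12, A))² = (155 + 0)² = 155² = 24025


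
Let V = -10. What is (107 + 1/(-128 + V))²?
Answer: 218005225/19044 ≈ 11447.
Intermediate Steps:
(107 + 1/(-128 + V))² = (107 + 1/(-128 - 10))² = (107 + 1/(-138))² = (107 - 1/138)² = (14765/138)² = 218005225/19044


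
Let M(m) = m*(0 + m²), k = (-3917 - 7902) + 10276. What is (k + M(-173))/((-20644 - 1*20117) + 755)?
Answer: 2589630/20003 ≈ 129.46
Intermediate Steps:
k = -1543 (k = -11819 + 10276 = -1543)
M(m) = m³ (M(m) = m*m² = m³)
(k + M(-173))/((-20644 - 1*20117) + 755) = (-1543 + (-173)³)/((-20644 - 1*20117) + 755) = (-1543 - 5177717)/((-20644 - 20117) + 755) = -5179260/(-40761 + 755) = -5179260/(-40006) = -5179260*(-1/40006) = 2589630/20003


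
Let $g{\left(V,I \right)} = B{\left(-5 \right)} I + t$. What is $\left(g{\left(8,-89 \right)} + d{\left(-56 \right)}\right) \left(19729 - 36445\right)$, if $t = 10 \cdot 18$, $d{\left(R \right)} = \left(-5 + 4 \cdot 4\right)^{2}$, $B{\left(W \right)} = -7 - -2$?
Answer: $-12470136$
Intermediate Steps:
$B{\left(W \right)} = -5$ ($B{\left(W \right)} = -7 + 2 = -5$)
$d{\left(R \right)} = 121$ ($d{\left(R \right)} = \left(-5 + 16\right)^{2} = 11^{2} = 121$)
$t = 180$
$g{\left(V,I \right)} = 180 - 5 I$ ($g{\left(V,I \right)} = - 5 I + 180 = 180 - 5 I$)
$\left(g{\left(8,-89 \right)} + d{\left(-56 \right)}\right) \left(19729 - 36445\right) = \left(\left(180 - -445\right) + 121\right) \left(19729 - 36445\right) = \left(\left(180 + 445\right) + 121\right) \left(-16716\right) = \left(625 + 121\right) \left(-16716\right) = 746 \left(-16716\right) = -12470136$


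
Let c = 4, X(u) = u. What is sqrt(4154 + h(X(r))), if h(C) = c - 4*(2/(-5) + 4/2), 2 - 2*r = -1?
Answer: sqrt(103790)/5 ≈ 64.433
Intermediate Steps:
r = 3/2 (r = 1 - 1/2*(-1) = 1 + 1/2 = 3/2 ≈ 1.5000)
h(C) = -12/5 (h(C) = 4 - 4*(2/(-5) + 4/2) = 4 - 4*(2*(-1/5) + 4*(1/2)) = 4 - 4*(-2/5 + 2) = 4 - 4*8/5 = 4 - 32/5 = -12/5)
sqrt(4154 + h(X(r))) = sqrt(4154 - 12/5) = sqrt(20758/5) = sqrt(103790)/5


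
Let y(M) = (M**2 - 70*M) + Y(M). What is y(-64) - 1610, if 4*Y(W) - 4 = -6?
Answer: 13931/2 ≈ 6965.5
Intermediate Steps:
Y(W) = -1/2 (Y(W) = 1 + (1/4)*(-6) = 1 - 3/2 = -1/2)
y(M) = -1/2 + M**2 - 70*M (y(M) = (M**2 - 70*M) - 1/2 = -1/2 + M**2 - 70*M)
y(-64) - 1610 = (-1/2 + (-64)**2 - 70*(-64)) - 1610 = (-1/2 + 4096 + 4480) - 1610 = 17151/2 - 1610 = 13931/2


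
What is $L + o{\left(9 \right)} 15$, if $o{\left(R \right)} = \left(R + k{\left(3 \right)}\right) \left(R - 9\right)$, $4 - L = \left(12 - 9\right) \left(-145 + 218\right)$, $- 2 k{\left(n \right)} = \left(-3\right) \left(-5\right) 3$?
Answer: $-215$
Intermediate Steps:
$k{\left(n \right)} = - \frac{45}{2}$ ($k{\left(n \right)} = - \frac{\left(-3\right) \left(-5\right) 3}{2} = - \frac{15 \cdot 3}{2} = \left(- \frac{1}{2}\right) 45 = - \frac{45}{2}$)
$L = -215$ ($L = 4 - \left(12 - 9\right) \left(-145 + 218\right) = 4 - 3 \cdot 73 = 4 - 219 = -215$)
$o{\left(R \right)} = \left(-9 + R\right) \left(- \frac{45}{2} + R\right)$ ($o{\left(R \right)} = \left(R - \frac{45}{2}\right) \left(R - 9\right) = \left(- \frac{45}{2} + R\right) \left(-9 + R\right) = \left(-9 + R\right) \left(- \frac{45}{2} + R\right)$)
$L + o{\left(9 \right)} 15 = -215 + \left(\frac{405}{2} + 9^{2} - \frac{567}{2}\right) 15 = -215 + \left(\frac{405}{2} + 81 - \frac{567}{2}\right) 15 = -215 + 0 \cdot 15 = -215 + 0 = -215$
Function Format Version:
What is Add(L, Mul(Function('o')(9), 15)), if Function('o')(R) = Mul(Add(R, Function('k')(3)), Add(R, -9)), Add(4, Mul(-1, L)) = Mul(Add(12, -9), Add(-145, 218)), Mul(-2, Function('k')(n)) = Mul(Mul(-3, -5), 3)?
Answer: -215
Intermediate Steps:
Function('k')(n) = Rational(-45, 2) (Function('k')(n) = Mul(Rational(-1, 2), Mul(Mul(-3, -5), 3)) = Mul(Rational(-1, 2), Mul(15, 3)) = Mul(Rational(-1, 2), 45) = Rational(-45, 2))
L = -215 (L = Add(4, Mul(-1, Mul(Add(12, -9), Add(-145, 218)))) = Add(4, Mul(-1, Mul(3, 73))) = Add(4, Mul(-1, 219)) = Add(4, -219) = -215)
Function('o')(R) = Mul(Add(-9, R), Add(Rational(-45, 2), R)) (Function('o')(R) = Mul(Add(R, Rational(-45, 2)), Add(R, -9)) = Mul(Add(Rational(-45, 2), R), Add(-9, R)) = Mul(Add(-9, R), Add(Rational(-45, 2), R)))
Add(L, Mul(Function('o')(9), 15)) = Add(-215, Mul(Add(Rational(405, 2), Pow(9, 2), Mul(Rational(-63, 2), 9)), 15)) = Add(-215, Mul(Add(Rational(405, 2), 81, Rational(-567, 2)), 15)) = Add(-215, Mul(0, 15)) = Add(-215, 0) = -215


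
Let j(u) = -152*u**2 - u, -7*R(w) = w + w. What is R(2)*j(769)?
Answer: 359550564/7 ≈ 5.1364e+7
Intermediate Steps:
R(w) = -2*w/7 (R(w) = -(w + w)/7 = -2*w/7)
j(u) = -u - 152*u**2
R(2)*j(769) = (-2/7*2)*(-1*769*(1 + 152*769)) = -(-4)*769*(1 + 116888)/7 = -(-4)*769*116889/7 = -4/7*(-89887641) = 359550564/7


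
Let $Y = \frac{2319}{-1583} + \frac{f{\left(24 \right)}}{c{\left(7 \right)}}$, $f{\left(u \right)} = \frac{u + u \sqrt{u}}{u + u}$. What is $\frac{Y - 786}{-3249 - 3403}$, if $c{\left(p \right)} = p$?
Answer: $\frac{17450215}{147421624} - \frac{\sqrt{6}}{46564} \approx 0.11832$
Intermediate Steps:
$f{\left(u \right)} = \frac{u + u^{\frac{3}{2}}}{2 u}$
$Y = - \frac{30883}{22162} + \frac{\sqrt{6}}{7}$ ($Y = \frac{2319}{-1583} + \frac{\frac{1}{2} + \frac{\sqrt{24}}{2}}{7} = 2319 \left(- \frac{1}{1583}\right) + \left(\frac{1}{2} + \frac{2 \sqrt{6}}{2}\right) \frac{1}{7} = - \frac{2319}{1583} + \left(\frac{1}{2} + \sqrt{6}\right) \frac{1}{7} = - \frac{2319}{1583} + \left(\frac{1}{14} + \frac{\sqrt{6}}{7}\right) = - \frac{30883}{22162} + \frac{\sqrt{6}}{7} \approx -1.0436$)
$\frac{Y - 786}{-3249 - 3403} = \frac{\left(- \frac{30883}{22162} + \frac{\sqrt{6}}{7}\right) - 786}{-3249 - 3403} = \frac{- \frac{17450215}{22162} + \frac{\sqrt{6}}{7}}{-6652} = \left(- \frac{17450215}{22162} + \frac{\sqrt{6}}{7}\right) \left(- \frac{1}{6652}\right) = \frac{17450215}{147421624} - \frac{\sqrt{6}}{46564}$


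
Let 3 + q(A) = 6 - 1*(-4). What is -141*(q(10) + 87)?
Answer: -13254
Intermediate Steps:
q(A) = 7 (q(A) = -3 + (6 - 1*(-4)) = -3 + (6 + 4) = -3 + 10 = 7)
-141*(q(10) + 87) = -141*(7 + 87) = -141*94 = -13254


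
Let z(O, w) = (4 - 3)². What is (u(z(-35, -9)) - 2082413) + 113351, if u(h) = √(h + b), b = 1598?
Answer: -1969062 + √1599 ≈ -1.9690e+6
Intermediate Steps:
z(O, w) = 1 (z(O, w) = 1² = 1)
u(h) = √(1598 + h) (u(h) = √(h + 1598) = √(1598 + h))
(u(z(-35, -9)) - 2082413) + 113351 = (√(1598 + 1) - 2082413) + 113351 = (√1599 - 2082413) + 113351 = (-2082413 + √1599) + 113351 = -1969062 + √1599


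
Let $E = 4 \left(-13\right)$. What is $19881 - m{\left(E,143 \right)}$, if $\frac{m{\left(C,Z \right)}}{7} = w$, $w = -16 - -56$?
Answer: $19601$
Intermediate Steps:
$w = 40$ ($w = -16 + 56 = 40$)
$E = -52$
$m{\left(C,Z \right)} = 280$ ($m{\left(C,Z \right)} = 7 \cdot 40 = 280$)
$19881 - m{\left(E,143 \right)} = 19881 - 280 = 19601$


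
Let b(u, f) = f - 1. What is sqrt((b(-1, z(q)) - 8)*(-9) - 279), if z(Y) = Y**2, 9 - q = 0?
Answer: 3*I*sqrt(103) ≈ 30.447*I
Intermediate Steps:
q = 9 (q = 9 - 1*0 = 9 + 0 = 9)
b(u, f) = -1 + f
sqrt((b(-1, z(q)) - 8)*(-9) - 279) = sqrt(((-1 + 9**2) - 8)*(-9) - 279) = sqrt(((-1 + 81) - 8)*(-9) - 279) = sqrt((80 - 8)*(-9) - 279) = sqrt(72*(-9) - 279) = sqrt(-648 - 279) = sqrt(-927) = 3*I*sqrt(103)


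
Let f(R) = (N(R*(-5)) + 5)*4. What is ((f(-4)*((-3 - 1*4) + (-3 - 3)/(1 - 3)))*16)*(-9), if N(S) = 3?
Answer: 18432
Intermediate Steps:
f(R) = 32 (f(R) = (3 + 5)*4 = 8*4 = 32)
((f(-4)*((-3 - 1*4) + (-3 - 3)/(1 - 3)))*16)*(-9) = ((32*((-3 - 1*4) + (-3 - 3)/(1 - 3)))*16)*(-9) = ((32*((-3 - 4) - 6/(-2)))*16)*(-9) = ((32*(-7 - 6*(-1/2)))*16)*(-9) = ((32*(-7 + 3))*16)*(-9) = ((32*(-4))*16)*(-9) = -128*16*(-9) = -2048*(-9) = 18432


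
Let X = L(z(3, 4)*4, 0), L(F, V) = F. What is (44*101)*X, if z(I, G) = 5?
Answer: 88880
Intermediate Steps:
X = 20 (X = 5*4 = 20)
(44*101)*X = (44*101)*20 = 4444*20 = 88880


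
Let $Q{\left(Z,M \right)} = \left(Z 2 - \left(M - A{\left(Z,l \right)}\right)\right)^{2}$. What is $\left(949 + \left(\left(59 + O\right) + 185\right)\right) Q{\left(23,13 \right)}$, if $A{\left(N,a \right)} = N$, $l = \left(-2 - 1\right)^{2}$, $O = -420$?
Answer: $2424128$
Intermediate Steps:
$l = 9$ ($l = \left(-3\right)^{2} = 9$)
$Q{\left(Z,M \right)} = \left(- M + 3 Z\right)^{2}$ ($Q{\left(Z,M \right)} = \left(Z 2 - \left(M - Z\right)\right)^{2} = \left(2 Z - \left(M - Z\right)\right)^{2} = \left(- M + 3 Z\right)^{2}$)
$\left(949 + \left(\left(59 + O\right) + 185\right)\right) Q{\left(23,13 \right)} = \left(949 + \left(\left(59 - 420\right) + 185\right)\right) \left(\left(-1\right) 13 + 3 \cdot 23\right)^{2} = \left(949 + \left(-361 + 185\right)\right) \left(-13 + 69\right)^{2} = \left(949 - 176\right) 56^{2} = 773 \cdot 3136 = 2424128$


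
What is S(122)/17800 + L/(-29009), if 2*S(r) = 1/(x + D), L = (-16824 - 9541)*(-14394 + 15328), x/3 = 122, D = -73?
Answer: 256857511257009/302587077200 ≈ 848.87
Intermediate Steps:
x = 366 (x = 3*122 = 366)
L = -24624910 (L = -26365*934 = -24624910)
S(r) = 1/586 (S(r) = 1/(2*(366 - 73)) = (½)/293 = (½)*(1/293) = 1/586)
S(122)/17800 + L/(-29009) = (1/586)/17800 - 24624910/(-29009) = (1/586)*(1/17800) - 24624910*(-1/29009) = 1/10430800 + 24624910/29009 = 256857511257009/302587077200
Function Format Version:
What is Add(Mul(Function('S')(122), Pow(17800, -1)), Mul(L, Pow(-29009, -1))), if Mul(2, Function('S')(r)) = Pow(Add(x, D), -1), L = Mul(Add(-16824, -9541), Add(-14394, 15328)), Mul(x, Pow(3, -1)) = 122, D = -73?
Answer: Rational(256857511257009, 302587077200) ≈ 848.87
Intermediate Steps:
x = 366 (x = Mul(3, 122) = 366)
L = -24624910 (L = Mul(-26365, 934) = -24624910)
Function('S')(r) = Rational(1, 586) (Function('S')(r) = Mul(Rational(1, 2), Pow(Add(366, -73), -1)) = Mul(Rational(1, 2), Pow(293, -1)) = Mul(Rational(1, 2), Rational(1, 293)) = Rational(1, 586))
Add(Mul(Function('S')(122), Pow(17800, -1)), Mul(L, Pow(-29009, -1))) = Add(Mul(Rational(1, 586), Pow(17800, -1)), Mul(-24624910, Pow(-29009, -1))) = Add(Mul(Rational(1, 586), Rational(1, 17800)), Mul(-24624910, Rational(-1, 29009))) = Add(Rational(1, 10430800), Rational(24624910, 29009)) = Rational(256857511257009, 302587077200)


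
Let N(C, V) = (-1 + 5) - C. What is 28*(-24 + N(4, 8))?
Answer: -672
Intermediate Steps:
N(C, V) = 4 - C
28*(-24 + N(4, 8)) = 28*(-24 + (4 - 1*4)) = 28*(-24 + (4 - 4)) = 28*(-24 + 0) = 28*(-24) = -672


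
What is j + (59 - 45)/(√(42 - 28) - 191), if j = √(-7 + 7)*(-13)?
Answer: -2674/36467 - 14*√14/36467 ≈ -0.074763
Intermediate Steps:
j = 0 (j = √0*(-13) = 0*(-13) = 0)
j + (59 - 45)/(√(42 - 28) - 191) = 0 + (59 - 45)/(√(42 - 28) - 191) = 0 + 14/(√14 - 191) = 0 + 14/(-191 + √14) = 14/(-191 + √14)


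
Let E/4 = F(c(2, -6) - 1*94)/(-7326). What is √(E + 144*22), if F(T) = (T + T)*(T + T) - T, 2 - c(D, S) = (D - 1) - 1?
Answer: 2*√130426406/407 ≈ 56.120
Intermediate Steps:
c(D, S) = 4 - D (c(D, S) = 2 - ((D - 1) - 1) = 2 - ((-1 + D) - 1) = 2 - (-2 + D) = 2 + (2 - D) = 4 - D)
F(T) = -T + 4*T² (F(T) = (2*T)*(2*T) - T = 4*T² - T = -T + 4*T²)
E = -7544/407 (E = 4*((((4 - 1*2) - 1*94)*(-1 + 4*((4 - 1*2) - 1*94)))/(-7326)) = 4*((((4 - 2) - 94)*(-1 + 4*((4 - 2) - 94)))*(-1/7326)) = 4*(((2 - 94)*(-1 + 4*(2 - 94)))*(-1/7326)) = 4*(-92*(-1 + 4*(-92))*(-1/7326)) = 4*(-92*(-1 - 368)*(-1/7326)) = 4*(-92*(-369)*(-1/7326)) = 4*(33948*(-1/7326)) = 4*(-1886/407) = -7544/407 ≈ -18.536)
√(E + 144*22) = √(-7544/407 + 144*22) = √(-7544/407 + 3168) = √(1281832/407) = 2*√130426406/407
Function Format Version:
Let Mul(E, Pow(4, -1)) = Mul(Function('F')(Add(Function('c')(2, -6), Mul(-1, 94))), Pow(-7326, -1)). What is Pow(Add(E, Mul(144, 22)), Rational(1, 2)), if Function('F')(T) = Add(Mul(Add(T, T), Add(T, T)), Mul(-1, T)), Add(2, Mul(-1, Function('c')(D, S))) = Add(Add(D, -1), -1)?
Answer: Mul(Rational(2, 407), Pow(130426406, Rational(1, 2))) ≈ 56.120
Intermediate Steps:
Function('c')(D, S) = Add(4, Mul(-1, D)) (Function('c')(D, S) = Add(2, Mul(-1, Add(Add(D, -1), -1))) = Add(2, Mul(-1, Add(Add(-1, D), -1))) = Add(2, Mul(-1, Add(-2, D))) = Add(2, Add(2, Mul(-1, D))) = Add(4, Mul(-1, D)))
Function('F')(T) = Add(Mul(-1, T), Mul(4, Pow(T, 2))) (Function('F')(T) = Add(Mul(Mul(2, T), Mul(2, T)), Mul(-1, T)) = Add(Mul(4, Pow(T, 2)), Mul(-1, T)) = Add(Mul(-1, T), Mul(4, Pow(T, 2))))
E = Rational(-7544, 407) (E = Mul(4, Mul(Mul(Add(Add(4, Mul(-1, 2)), Mul(-1, 94)), Add(-1, Mul(4, Add(Add(4, Mul(-1, 2)), Mul(-1, 94))))), Pow(-7326, -1))) = Mul(4, Mul(Mul(Add(Add(4, -2), -94), Add(-1, Mul(4, Add(Add(4, -2), -94)))), Rational(-1, 7326))) = Mul(4, Mul(Mul(Add(2, -94), Add(-1, Mul(4, Add(2, -94)))), Rational(-1, 7326))) = Mul(4, Mul(Mul(-92, Add(-1, Mul(4, -92))), Rational(-1, 7326))) = Mul(4, Mul(Mul(-92, Add(-1, -368)), Rational(-1, 7326))) = Mul(4, Mul(Mul(-92, -369), Rational(-1, 7326))) = Mul(4, Mul(33948, Rational(-1, 7326))) = Mul(4, Rational(-1886, 407)) = Rational(-7544, 407) ≈ -18.536)
Pow(Add(E, Mul(144, 22)), Rational(1, 2)) = Pow(Add(Rational(-7544, 407), Mul(144, 22)), Rational(1, 2)) = Pow(Add(Rational(-7544, 407), 3168), Rational(1, 2)) = Pow(Rational(1281832, 407), Rational(1, 2)) = Mul(Rational(2, 407), Pow(130426406, Rational(1, 2)))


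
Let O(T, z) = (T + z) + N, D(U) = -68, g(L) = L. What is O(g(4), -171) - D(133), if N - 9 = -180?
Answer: -270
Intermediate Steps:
N = -171 (N = 9 - 180 = -171)
O(T, z) = -171 + T + z (O(T, z) = (T + z) - 171 = -171 + T + z)
O(g(4), -171) - D(133) = (-171 + 4 - 171) - 1*(-68) = -338 + 68 = -270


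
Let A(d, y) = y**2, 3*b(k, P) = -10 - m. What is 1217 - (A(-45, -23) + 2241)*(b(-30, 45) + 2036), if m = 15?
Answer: -16846259/3 ≈ -5.6154e+6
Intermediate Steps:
b(k, P) = -25/3 (b(k, P) = (-10 - 1*15)/3 = (-10 - 15)/3 = (1/3)*(-25) = -25/3)
1217 - (A(-45, -23) + 2241)*(b(-30, 45) + 2036) = 1217 - ((-23)**2 + 2241)*(-25/3 + 2036) = 1217 - (529 + 2241)*6083/3 = 1217 - 2770*6083/3 = 1217 - 1*16849910/3 = 1217 - 16849910/3 = -16846259/3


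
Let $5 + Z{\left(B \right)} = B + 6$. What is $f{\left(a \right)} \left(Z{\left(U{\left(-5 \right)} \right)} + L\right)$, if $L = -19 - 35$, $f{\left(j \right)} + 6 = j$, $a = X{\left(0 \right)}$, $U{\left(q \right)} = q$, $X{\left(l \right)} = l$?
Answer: $348$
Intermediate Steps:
$Z{\left(B \right)} = 1 + B$ ($Z{\left(B \right)} = -5 + \left(B + 6\right) = -5 + \left(6 + B\right) = 1 + B$)
$a = 0$
$f{\left(j \right)} = -6 + j$
$L = -54$ ($L = -19 - 35 = -54$)
$f{\left(a \right)} \left(Z{\left(U{\left(-5 \right)} \right)} + L\right) = \left(-6 + 0\right) \left(\left(1 - 5\right) - 54\right) = - 6 \left(-4 - 54\right) = \left(-6\right) \left(-58\right) = 348$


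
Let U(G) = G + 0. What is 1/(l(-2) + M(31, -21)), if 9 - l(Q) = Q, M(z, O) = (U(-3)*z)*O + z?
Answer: 1/1995 ≈ 0.00050125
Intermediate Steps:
U(G) = G
M(z, O) = z - 3*O*z (M(z, O) = (-3*z)*O + z = -3*O*z + z = z - 3*O*z)
l(Q) = 9 - Q
1/(l(-2) + M(31, -21)) = 1/((9 - 1*(-2)) + 31*(1 - 3*(-21))) = 1/((9 + 2) + 31*(1 + 63)) = 1/(11 + 31*64) = 1/(11 + 1984) = 1/1995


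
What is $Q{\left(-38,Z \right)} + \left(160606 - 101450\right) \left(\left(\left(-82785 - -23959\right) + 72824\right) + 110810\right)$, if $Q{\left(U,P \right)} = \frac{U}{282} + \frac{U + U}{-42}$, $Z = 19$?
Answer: $\frac{2429053734343}{329} \approx 7.3831 \cdot 10^{9}$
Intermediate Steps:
$Q{\left(U,P \right)} = - \frac{29 U}{658}$ ($Q{\left(U,P \right)} = U \frac{1}{282} + 2 U \left(- \frac{1}{42}\right) = \frac{U}{282} - \frac{U}{21} = - \frac{29 U}{658}$)
$Q{\left(-38,Z \right)} + \left(160606 - 101450\right) \left(\left(\left(-82785 - -23959\right) + 72824\right) + 110810\right) = \left(- \frac{29}{658}\right) \left(-38\right) + \left(160606 - 101450\right) \left(\left(\left(-82785 - -23959\right) + 72824\right) + 110810\right) = \frac{551}{329} + 59156 \left(\left(\left(-82785 + 23959\right) + 72824\right) + 110810\right) = \frac{551}{329} + 59156 \left(\left(-58826 + 72824\right) + 110810\right) = \frac{551}{329} + 59156 \left(13998 + 110810\right) = \frac{551}{329} + 59156 \cdot 124808 = \frac{551}{329} + 7383142048 = \frac{2429053734343}{329}$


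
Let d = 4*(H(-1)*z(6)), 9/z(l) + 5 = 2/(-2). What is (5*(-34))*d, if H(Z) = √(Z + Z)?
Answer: 1020*I*√2 ≈ 1442.5*I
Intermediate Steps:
H(Z) = √2*√Z (H(Z) = √(2*Z) = √2*√Z)
z(l) = -3/2 (z(l) = 9/(-5 + 2/(-2)) = 9/(-5 + 2*(-½)) = 9/(-5 - 1) = 9/(-6) = 9*(-⅙) = -3/2)
d = -6*I*√2 (d = 4*((√2*√(-1))*(-3/2)) = 4*((√2*I)*(-3/2)) = 4*((I*√2)*(-3/2)) = 4*(-3*I*√2/2) = -6*I*√2 ≈ -8.4853*I)
(5*(-34))*d = (5*(-34))*(-6*I*√2) = -(-1020)*I*√2 = 1020*I*√2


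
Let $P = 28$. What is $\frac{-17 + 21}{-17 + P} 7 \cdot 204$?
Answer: $\frac{5712}{11} \approx 519.27$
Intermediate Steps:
$\frac{-17 + 21}{-17 + P} 7 \cdot 204 = \frac{-17 + 21}{-17 + 28} \cdot 7 \cdot 204 = \frac{4}{11} \cdot 7 \cdot 204 = \frac{28}{11} \cdot 204 = \frac{5712}{11}$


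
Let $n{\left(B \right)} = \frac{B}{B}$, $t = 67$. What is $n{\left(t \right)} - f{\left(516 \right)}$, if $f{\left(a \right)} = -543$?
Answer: $544$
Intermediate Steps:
$n{\left(B \right)} = 1$
$n{\left(t \right)} - f{\left(516 \right)} = 1 - -543 = 1 + 543 = 544$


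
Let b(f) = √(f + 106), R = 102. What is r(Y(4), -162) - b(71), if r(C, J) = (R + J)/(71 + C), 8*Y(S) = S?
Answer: -120/143 - √177 ≈ -14.143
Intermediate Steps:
Y(S) = S/8
b(f) = √(106 + f)
r(C, J) = (102 + J)/(71 + C)
r(Y(4), -162) - b(71) = (102 - 162)/(71 + (⅛)*4) - √(106 + 71) = -60/(71 + ½) - √177 = -60/(143/2) - √177 = (2/143)*(-60) - √177 = -120/143 - √177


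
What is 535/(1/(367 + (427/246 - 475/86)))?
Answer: 1027751585/5289 ≈ 1.9432e+5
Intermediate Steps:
535/(1/(367 + (427/246 - 475/86))) = 535/(1/(367 - 20032/5289)) = 535/(1/(1921031/5289)) = 535/(5289/1921031) = 535*(1921031/5289) = 1027751585/5289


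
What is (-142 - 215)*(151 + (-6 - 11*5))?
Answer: -32130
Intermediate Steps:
(-142 - 215)*(151 + (-6 - 11*5)) = -357*(151 + (-6 - 55)) = -357*(151 - 61) = -357*90 = -32130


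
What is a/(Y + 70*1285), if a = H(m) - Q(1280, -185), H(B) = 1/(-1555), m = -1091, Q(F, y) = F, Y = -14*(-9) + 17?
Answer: -663467/46698205 ≈ -0.014208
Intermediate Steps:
Y = 143 (Y = 126 + 17 = 143)
H(B) = -1/1555
a = -1990401/1555 (a = -1/1555 - 1*1280 = -1/1555 - 1280 = -1990401/1555 ≈ -1280.0)
a/(Y + 70*1285) = -1990401/(1555*(143 + 70*1285)) = -1990401/(1555*(143 + 89950)) = -1990401/1555/90093 = -1990401/1555*1/90093 = -663467/46698205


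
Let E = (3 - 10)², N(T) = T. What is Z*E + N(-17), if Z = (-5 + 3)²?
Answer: 179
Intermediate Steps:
E = 49 (E = (-7)² = 49)
Z = 4 (Z = (-2)² = 4)
Z*E + N(-17) = 4*49 - 17 = 196 - 17 = 179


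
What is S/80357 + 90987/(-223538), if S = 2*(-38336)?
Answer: -24450547895/17962843066 ≈ -1.3612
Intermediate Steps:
S = -76672
S/80357 + 90987/(-223538) = -76672/80357 + 90987/(-223538) = -76672*1/80357 + 90987*(-1/223538) = -76672/80357 - 90987/223538 = -24450547895/17962843066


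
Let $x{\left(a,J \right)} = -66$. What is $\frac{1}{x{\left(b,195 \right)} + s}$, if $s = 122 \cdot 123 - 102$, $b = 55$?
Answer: $\frac{1}{14838} \approx 6.7395 \cdot 10^{-5}$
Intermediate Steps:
$s = 14904$ ($s = 15006 - 102 = 14904$)
$\frac{1}{x{\left(b,195 \right)} + s} = \frac{1}{-66 + 14904} = \frac{1}{14838}$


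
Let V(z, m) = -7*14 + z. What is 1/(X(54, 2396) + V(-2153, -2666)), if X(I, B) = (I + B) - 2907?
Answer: -1/2708 ≈ -0.00036928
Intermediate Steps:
X(I, B) = -2907 + B + I (X(I, B) = (B + I) - 2907 = -2907 + B + I)
V(z, m) = -98 + z
1/(X(54, 2396) + V(-2153, -2666)) = 1/((-2907 + 2396 + 54) + (-98 - 2153)) = 1/(-457 - 2251) = 1/(-2708) = -1/2708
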